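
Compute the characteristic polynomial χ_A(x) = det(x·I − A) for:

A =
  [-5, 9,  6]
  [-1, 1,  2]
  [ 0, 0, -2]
x^3 + 6*x^2 + 12*x + 8

Expanding det(x·I − A) (e.g. by cofactor expansion or by noting that A is similar to its Jordan form J, which has the same characteristic polynomial as A) gives
  χ_A(x) = x^3 + 6*x^2 + 12*x + 8
which factors as (x + 2)^3. The eigenvalues (with algebraic multiplicities) are λ = -2 with multiplicity 3.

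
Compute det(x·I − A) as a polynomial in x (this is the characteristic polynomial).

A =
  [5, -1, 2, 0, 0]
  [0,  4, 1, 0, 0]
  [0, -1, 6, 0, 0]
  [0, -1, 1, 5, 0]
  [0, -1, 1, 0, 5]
x^5 - 25*x^4 + 250*x^3 - 1250*x^2 + 3125*x - 3125

Expanding det(x·I − A) (e.g. by cofactor expansion or by noting that A is similar to its Jordan form J, which has the same characteristic polynomial as A) gives
  χ_A(x) = x^5 - 25*x^4 + 250*x^3 - 1250*x^2 + 3125*x - 3125
which factors as (x - 5)^5. The eigenvalues (with algebraic multiplicities) are λ = 5 with multiplicity 5.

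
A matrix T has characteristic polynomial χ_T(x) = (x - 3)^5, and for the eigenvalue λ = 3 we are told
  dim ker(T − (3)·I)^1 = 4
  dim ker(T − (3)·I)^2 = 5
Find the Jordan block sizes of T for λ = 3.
Block sizes for λ = 3: [2, 1, 1, 1]

From the dimensions of kernels of powers, the number of Jordan blocks of size at least j is d_j − d_{j−1} where d_j = dim ker(N^j) (with d_0 = 0). Computing the differences gives [4, 1].
The number of blocks of size exactly k is (#blocks of size ≥ k) − (#blocks of size ≥ k + 1), so the partition is: 3 block(s) of size 1, 1 block(s) of size 2.
In nonincreasing order the block sizes are [2, 1, 1, 1].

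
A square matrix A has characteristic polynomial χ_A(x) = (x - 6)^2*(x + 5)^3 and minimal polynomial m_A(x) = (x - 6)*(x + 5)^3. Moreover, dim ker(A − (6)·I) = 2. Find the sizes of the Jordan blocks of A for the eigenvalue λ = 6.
Block sizes for λ = 6: [1, 1]

Step 1 — from the characteristic polynomial, algebraic multiplicity of λ = 6 is 2. From dim ker(A − (6)·I) = 2, there are exactly 2 Jordan blocks for λ = 6.
Step 2 — from the minimal polynomial, the factor (x − 6) tells us the largest block for λ = 6 has size 1.
Step 3 — with total size 2, 2 blocks, and largest block 1, the block sizes (in nonincreasing order) are [1, 1].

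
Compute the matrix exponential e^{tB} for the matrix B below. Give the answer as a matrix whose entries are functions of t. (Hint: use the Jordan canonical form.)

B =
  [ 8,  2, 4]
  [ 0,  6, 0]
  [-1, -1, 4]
e^{tB} =
  [2*t*exp(6*t) + exp(6*t), 2*t*exp(6*t), 4*t*exp(6*t)]
  [0, exp(6*t), 0]
  [-t*exp(6*t), -t*exp(6*t), -2*t*exp(6*t) + exp(6*t)]

Strategy: write B = P · J · P⁻¹ where J is a Jordan canonical form, so e^{tB} = P · e^{tJ} · P⁻¹, and e^{tJ} can be computed block-by-block.

B has Jordan form
J =
  [6, 1, 0]
  [0, 6, 0]
  [0, 0, 6]
(up to reordering of blocks).

Per-block formulas:
  For a 1×1 block at λ = 6: exp(t · [6]) = [e^(6t)].
  For a 2×2 Jordan block J_2(6): exp(t · J_2(6)) = e^(6t)·(I + t·N), where N is the 2×2 nilpotent shift.

After assembling e^{tJ} and conjugating by P, we get:

e^{tB} =
  [2*t*exp(6*t) + exp(6*t), 2*t*exp(6*t), 4*t*exp(6*t)]
  [0, exp(6*t), 0]
  [-t*exp(6*t), -t*exp(6*t), -2*t*exp(6*t) + exp(6*t)]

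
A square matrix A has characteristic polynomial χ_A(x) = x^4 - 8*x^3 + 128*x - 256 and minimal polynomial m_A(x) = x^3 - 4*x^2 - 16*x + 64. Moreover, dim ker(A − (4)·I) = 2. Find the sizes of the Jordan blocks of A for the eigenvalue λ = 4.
Block sizes for λ = 4: [2, 1]

Step 1 — from the characteristic polynomial, algebraic multiplicity of λ = 4 is 3. From dim ker(A − (4)·I) = 2, there are exactly 2 Jordan blocks for λ = 4.
Step 2 — from the minimal polynomial, the factor (x − 4)^2 tells us the largest block for λ = 4 has size 2.
Step 3 — with total size 3, 2 blocks, and largest block 2, the block sizes (in nonincreasing order) are [2, 1].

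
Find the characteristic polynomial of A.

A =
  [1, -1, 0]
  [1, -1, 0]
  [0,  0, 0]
x^3

Expanding det(x·I − A) (e.g. by cofactor expansion or by noting that A is similar to its Jordan form J, which has the same characteristic polynomial as A) gives
  χ_A(x) = x^3
which factors as x^3. The eigenvalues (with algebraic multiplicities) are λ = 0 with multiplicity 3.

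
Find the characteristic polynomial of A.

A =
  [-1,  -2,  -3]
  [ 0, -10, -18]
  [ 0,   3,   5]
x^3 + 6*x^2 + 9*x + 4

Expanding det(x·I − A) (e.g. by cofactor expansion or by noting that A is similar to its Jordan form J, which has the same characteristic polynomial as A) gives
  χ_A(x) = x^3 + 6*x^2 + 9*x + 4
which factors as (x + 1)^2*(x + 4). The eigenvalues (with algebraic multiplicities) are λ = -4 with multiplicity 1, λ = -1 with multiplicity 2.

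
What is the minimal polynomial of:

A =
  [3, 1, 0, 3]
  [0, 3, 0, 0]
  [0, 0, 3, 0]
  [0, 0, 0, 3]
x^2 - 6*x + 9

The characteristic polynomial is χ_A(x) = (x - 3)^4, so the eigenvalues are known. The minimal polynomial is
  m_A(x) = Π_λ (x − λ)^{k_λ}
where k_λ is the size of the *largest* Jordan block for λ (equivalently, the smallest k with (A − λI)^k v = 0 for every generalised eigenvector v of λ).

  λ = 3: largest Jordan block has size 2, contributing (x − 3)^2

So m_A(x) = (x - 3)^2 = x^2 - 6*x + 9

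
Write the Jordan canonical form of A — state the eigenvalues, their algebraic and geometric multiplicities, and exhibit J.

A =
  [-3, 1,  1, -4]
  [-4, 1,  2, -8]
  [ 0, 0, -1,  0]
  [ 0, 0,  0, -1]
J_2(-1) ⊕ J_1(-1) ⊕ J_1(-1)

The characteristic polynomial is
  det(x·I − A) = x^4 + 4*x^3 + 6*x^2 + 4*x + 1 = (x + 1)^4

Eigenvalues and multiplicities (the geometric multiplicity of λ is n − rank(A − λI), which equals the number of Jordan blocks for λ):
  λ = -1: algebraic multiplicity = 4, geometric multiplicity = 3

Determining the block sizes for each eigenvalue:
  λ = -1: 3 blocks summing to 4 forces exactly one block of size 2 and the rest size 1 → block sizes [2, 1, 1]

Assembling the blocks gives a Jordan form
J =
  [-1,  1,  0,  0]
  [ 0, -1,  0,  0]
  [ 0,  0, -1,  0]
  [ 0,  0,  0, -1]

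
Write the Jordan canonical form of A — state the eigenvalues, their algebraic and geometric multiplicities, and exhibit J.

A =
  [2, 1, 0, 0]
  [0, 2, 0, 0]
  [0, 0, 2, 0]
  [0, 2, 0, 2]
J_2(2) ⊕ J_1(2) ⊕ J_1(2)

The characteristic polynomial is
  det(x·I − A) = x^4 - 8*x^3 + 24*x^2 - 32*x + 16 = (x - 2)^4

Eigenvalues and multiplicities (the geometric multiplicity of λ is n − rank(A − λI), which equals the number of Jordan blocks for λ):
  λ = 2: algebraic multiplicity = 4, geometric multiplicity = 3

Determining the block sizes for each eigenvalue:
  λ = 2: 3 blocks summing to 4 forces exactly one block of size 2 and the rest size 1 → block sizes [2, 1, 1]

Assembling the blocks gives a Jordan form
J =
  [2, 1, 0, 0]
  [0, 2, 0, 0]
  [0, 0, 2, 0]
  [0, 0, 0, 2]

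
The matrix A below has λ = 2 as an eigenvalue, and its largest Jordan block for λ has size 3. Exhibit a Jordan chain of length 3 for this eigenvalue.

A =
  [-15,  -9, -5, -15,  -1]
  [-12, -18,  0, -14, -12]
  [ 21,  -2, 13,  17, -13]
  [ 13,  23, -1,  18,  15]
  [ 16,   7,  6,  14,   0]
A Jordan chain for λ = 2 of length 3:
v_1 = (-12, -8, 28, 8, 16)ᵀ
v_2 = (2, 4, -10, 0, -8)ᵀ
v_3 = (3, -2, -7, 0, 0)ᵀ

Let N = A − (2)·I. We want v_3 with N^3 v_3 = 0 but N^2 v_3 ≠ 0; then v_{j-1} := N · v_j for j = 3, …, 2.

Pick v_3 = (3, -2, -7, 0, 0)ᵀ.
Then v_2 = N · v_3 = (2, 4, -10, 0, -8)ᵀ.
Then v_1 = N · v_2 = (-12, -8, 28, 8, 16)ᵀ.

Sanity check: (A − (2)·I) v_1 = (0, 0, 0, 0, 0)ᵀ = 0. ✓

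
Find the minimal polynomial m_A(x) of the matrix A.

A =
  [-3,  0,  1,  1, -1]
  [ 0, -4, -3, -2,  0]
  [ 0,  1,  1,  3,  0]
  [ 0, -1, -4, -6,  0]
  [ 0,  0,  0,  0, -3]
x^3 + 9*x^2 + 27*x + 27

The characteristic polynomial is χ_A(x) = (x + 3)^5, so the eigenvalues are known. The minimal polynomial is
  m_A(x) = Π_λ (x − λ)^{k_λ}
where k_λ is the size of the *largest* Jordan block for λ (equivalently, the smallest k with (A − λI)^k v = 0 for every generalised eigenvector v of λ).

  λ = -3: largest Jordan block has size 3, contributing (x + 3)^3

So m_A(x) = (x + 3)^3 = x^3 + 9*x^2 + 27*x + 27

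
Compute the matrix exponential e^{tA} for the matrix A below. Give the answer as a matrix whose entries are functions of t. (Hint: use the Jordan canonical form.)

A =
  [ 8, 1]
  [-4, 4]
e^{tA} =
  [2*t*exp(6*t) + exp(6*t), t*exp(6*t)]
  [-4*t*exp(6*t), -2*t*exp(6*t) + exp(6*t)]

Strategy: write A = P · J · P⁻¹ where J is a Jordan canonical form, so e^{tA} = P · e^{tJ} · P⁻¹, and e^{tJ} can be computed block-by-block.

A has Jordan form
J =
  [6, 1]
  [0, 6]
(up to reordering of blocks).

Per-block formulas:
  For a 2×2 Jordan block J_2(6): exp(t · J_2(6)) = e^(6t)·(I + t·N), where N is the 2×2 nilpotent shift.

After assembling e^{tJ} and conjugating by P, we get:

e^{tA} =
  [2*t*exp(6*t) + exp(6*t), t*exp(6*t)]
  [-4*t*exp(6*t), -2*t*exp(6*t) + exp(6*t)]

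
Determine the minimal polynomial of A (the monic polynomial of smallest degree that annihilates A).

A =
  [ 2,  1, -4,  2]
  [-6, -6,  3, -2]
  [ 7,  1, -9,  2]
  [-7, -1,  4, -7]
x^3 + 15*x^2 + 75*x + 125

The characteristic polynomial is χ_A(x) = (x + 5)^4, so the eigenvalues are known. The minimal polynomial is
  m_A(x) = Π_λ (x − λ)^{k_λ}
where k_λ is the size of the *largest* Jordan block for λ (equivalently, the smallest k with (A − λI)^k v = 0 for every generalised eigenvector v of λ).

  λ = -5: largest Jordan block has size 3, contributing (x + 5)^3

So m_A(x) = (x + 5)^3 = x^3 + 15*x^2 + 75*x + 125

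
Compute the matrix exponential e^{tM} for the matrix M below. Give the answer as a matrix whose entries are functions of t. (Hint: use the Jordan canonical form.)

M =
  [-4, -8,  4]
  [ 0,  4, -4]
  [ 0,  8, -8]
e^{tM} =
  [exp(-4*t), -2 + 2*exp(-4*t), 1 - exp(-4*t)]
  [0, 2 - exp(-4*t), -1 + exp(-4*t)]
  [0, 2 - 2*exp(-4*t), -1 + 2*exp(-4*t)]

Strategy: write M = P · J · P⁻¹ where J is a Jordan canonical form, so e^{tM} = P · e^{tJ} · P⁻¹, and e^{tJ} can be computed block-by-block.

M has Jordan form
J =
  [-4,  0, 0]
  [ 0, -4, 0]
  [ 0,  0, 0]
(up to reordering of blocks).

Per-block formulas:
  For a 1×1 block at λ = -4: exp(t · [-4]) = [e^(-4t)].
  For a 1×1 block at λ = 0: exp(t · [0]) = [e^(0t)].

After assembling e^{tJ} and conjugating by P, we get:

e^{tM} =
  [exp(-4*t), -2 + 2*exp(-4*t), 1 - exp(-4*t)]
  [0, 2 - exp(-4*t), -1 + exp(-4*t)]
  [0, 2 - 2*exp(-4*t), -1 + 2*exp(-4*t)]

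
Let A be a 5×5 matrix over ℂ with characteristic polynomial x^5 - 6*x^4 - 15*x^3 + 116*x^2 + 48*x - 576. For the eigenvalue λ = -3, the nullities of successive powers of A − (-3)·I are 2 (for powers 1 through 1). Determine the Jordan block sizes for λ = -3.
Block sizes for λ = -3: [1, 1]

From the dimensions of kernels of powers, the number of Jordan blocks of size at least j is d_j − d_{j−1} where d_j = dim ker(N^j) (with d_0 = 0). Computing the differences gives [2].
The number of blocks of size exactly k is (#blocks of size ≥ k) − (#blocks of size ≥ k + 1), so the partition is: 2 block(s) of size 1.
In nonincreasing order the block sizes are [1, 1].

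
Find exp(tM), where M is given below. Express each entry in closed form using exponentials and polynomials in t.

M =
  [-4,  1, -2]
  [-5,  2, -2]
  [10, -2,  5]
e^{tM} =
  [-5*t*exp(t) + exp(t), t*exp(t), -2*t*exp(t)]
  [-5*t*exp(t), t*exp(t) + exp(t), -2*t*exp(t)]
  [10*t*exp(t), -2*t*exp(t), 4*t*exp(t) + exp(t)]

Strategy: write M = P · J · P⁻¹ where J is a Jordan canonical form, so e^{tM} = P · e^{tJ} · P⁻¹, and e^{tJ} can be computed block-by-block.

M has Jordan form
J =
  [1, 1, 0]
  [0, 1, 0]
  [0, 0, 1]
(up to reordering of blocks).

Per-block formulas:
  For a 2×2 Jordan block J_2(1): exp(t · J_2(1)) = e^(1t)·(I + t·N), where N is the 2×2 nilpotent shift.
  For a 1×1 block at λ = 1: exp(t · [1]) = [e^(1t)].

After assembling e^{tJ} and conjugating by P, we get:

e^{tM} =
  [-5*t*exp(t) + exp(t), t*exp(t), -2*t*exp(t)]
  [-5*t*exp(t), t*exp(t) + exp(t), -2*t*exp(t)]
  [10*t*exp(t), -2*t*exp(t), 4*t*exp(t) + exp(t)]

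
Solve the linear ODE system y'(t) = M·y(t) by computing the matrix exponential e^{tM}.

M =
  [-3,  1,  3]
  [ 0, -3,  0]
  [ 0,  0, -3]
e^{tM} =
  [exp(-3*t), t*exp(-3*t), 3*t*exp(-3*t)]
  [0, exp(-3*t), 0]
  [0, 0, exp(-3*t)]

Strategy: write M = P · J · P⁻¹ where J is a Jordan canonical form, so e^{tM} = P · e^{tJ} · P⁻¹, and e^{tJ} can be computed block-by-block.

M has Jordan form
J =
  [-3,  1,  0]
  [ 0, -3,  0]
  [ 0,  0, -3]
(up to reordering of blocks).

Per-block formulas:
  For a 1×1 block at λ = -3: exp(t · [-3]) = [e^(-3t)].
  For a 2×2 Jordan block J_2(-3): exp(t · J_2(-3)) = e^(-3t)·(I + t·N), where N is the 2×2 nilpotent shift.

After assembling e^{tJ} and conjugating by P, we get:

e^{tM} =
  [exp(-3*t), t*exp(-3*t), 3*t*exp(-3*t)]
  [0, exp(-3*t), 0]
  [0, 0, exp(-3*t)]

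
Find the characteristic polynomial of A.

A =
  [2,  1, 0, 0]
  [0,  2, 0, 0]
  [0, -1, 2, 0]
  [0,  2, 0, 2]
x^4 - 8*x^3 + 24*x^2 - 32*x + 16

Expanding det(x·I − A) (e.g. by cofactor expansion or by noting that A is similar to its Jordan form J, which has the same characteristic polynomial as A) gives
  χ_A(x) = x^4 - 8*x^3 + 24*x^2 - 32*x + 16
which factors as (x - 2)^4. The eigenvalues (with algebraic multiplicities) are λ = 2 with multiplicity 4.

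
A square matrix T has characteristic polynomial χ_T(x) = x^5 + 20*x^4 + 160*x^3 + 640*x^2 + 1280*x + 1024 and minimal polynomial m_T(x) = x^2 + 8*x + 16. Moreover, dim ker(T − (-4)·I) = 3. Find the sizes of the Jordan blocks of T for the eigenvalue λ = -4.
Block sizes for λ = -4: [2, 2, 1]

Step 1 — from the characteristic polynomial, algebraic multiplicity of λ = -4 is 5. From dim ker(T − (-4)·I) = 3, there are exactly 3 Jordan blocks for λ = -4.
Step 2 — from the minimal polynomial, the factor (x + 4)^2 tells us the largest block for λ = -4 has size 2.
Step 3 — with total size 5, 3 blocks, and largest block 2, the block sizes (in nonincreasing order) are [2, 2, 1].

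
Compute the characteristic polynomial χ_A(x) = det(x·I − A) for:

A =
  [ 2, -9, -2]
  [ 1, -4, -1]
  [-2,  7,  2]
x^3

Expanding det(x·I − A) (e.g. by cofactor expansion or by noting that A is similar to its Jordan form J, which has the same characteristic polynomial as A) gives
  χ_A(x) = x^3
which factors as x^3. The eigenvalues (with algebraic multiplicities) are λ = 0 with multiplicity 3.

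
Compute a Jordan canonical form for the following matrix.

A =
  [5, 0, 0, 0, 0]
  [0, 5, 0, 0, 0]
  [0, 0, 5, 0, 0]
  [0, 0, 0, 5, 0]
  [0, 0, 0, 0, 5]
J_1(5) ⊕ J_1(5) ⊕ J_1(5) ⊕ J_1(5) ⊕ J_1(5)

The characteristic polynomial is
  det(x·I − A) = x^5 - 25*x^4 + 250*x^3 - 1250*x^2 + 3125*x - 3125 = (x - 5)^5

Eigenvalues and multiplicities (the geometric multiplicity of λ is n − rank(A − λI), which equals the number of Jordan blocks for λ):
  λ = 5: algebraic multiplicity = 5, geometric multiplicity = 5

Determining the block sizes for each eigenvalue:
  λ = 5: gm = am = 5, so every block has size 1 → block sizes [1, 1, 1, 1, 1]

Assembling the blocks gives a Jordan form
J =
  [5, 0, 0, 0, 0]
  [0, 5, 0, 0, 0]
  [0, 0, 5, 0, 0]
  [0, 0, 0, 5, 0]
  [0, 0, 0, 0, 5]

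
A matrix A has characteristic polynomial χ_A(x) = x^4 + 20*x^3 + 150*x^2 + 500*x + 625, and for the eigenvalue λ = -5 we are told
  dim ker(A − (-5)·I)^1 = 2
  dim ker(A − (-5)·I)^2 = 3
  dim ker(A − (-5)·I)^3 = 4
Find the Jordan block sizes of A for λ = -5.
Block sizes for λ = -5: [3, 1]

From the dimensions of kernels of powers, the number of Jordan blocks of size at least j is d_j − d_{j−1} where d_j = dim ker(N^j) (with d_0 = 0). Computing the differences gives [2, 1, 1].
The number of blocks of size exactly k is (#blocks of size ≥ k) − (#blocks of size ≥ k + 1), so the partition is: 1 block(s) of size 1, 1 block(s) of size 3.
In nonincreasing order the block sizes are [3, 1].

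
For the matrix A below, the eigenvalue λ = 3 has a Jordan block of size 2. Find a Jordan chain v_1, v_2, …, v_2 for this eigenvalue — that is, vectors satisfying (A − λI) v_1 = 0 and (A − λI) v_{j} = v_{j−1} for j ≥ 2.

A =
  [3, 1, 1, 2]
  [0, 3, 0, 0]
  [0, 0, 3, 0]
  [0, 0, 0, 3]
A Jordan chain for λ = 3 of length 2:
v_1 = (1, 0, 0, 0)ᵀ
v_2 = (0, 1, 0, 0)ᵀ

Let N = A − (3)·I. We want v_2 with N^2 v_2 = 0 but N^1 v_2 ≠ 0; then v_{j-1} := N · v_j for j = 2, …, 2.

Pick v_2 = (0, 1, 0, 0)ᵀ.
Then v_1 = N · v_2 = (1, 0, 0, 0)ᵀ.

Sanity check: (A − (3)·I) v_1 = (0, 0, 0, 0)ᵀ = 0. ✓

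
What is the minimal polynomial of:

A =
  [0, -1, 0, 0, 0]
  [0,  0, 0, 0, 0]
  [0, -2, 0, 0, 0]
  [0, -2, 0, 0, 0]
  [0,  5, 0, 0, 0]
x^2

The characteristic polynomial is χ_A(x) = x^5, so the eigenvalues are known. The minimal polynomial is
  m_A(x) = Π_λ (x − λ)^{k_λ}
where k_λ is the size of the *largest* Jordan block for λ (equivalently, the smallest k with (A − λI)^k v = 0 for every generalised eigenvector v of λ).

  λ = 0: largest Jordan block has size 2, contributing (x − 0)^2

So m_A(x) = x^2 = x^2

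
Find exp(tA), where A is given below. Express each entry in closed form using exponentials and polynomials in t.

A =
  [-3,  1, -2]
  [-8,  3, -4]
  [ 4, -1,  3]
e^{tA} =
  [-4*t*exp(t) + exp(t), t*exp(t), -2*t*exp(t)]
  [-8*t*exp(t), 2*t*exp(t) + exp(t), -4*t*exp(t)]
  [4*t*exp(t), -t*exp(t), 2*t*exp(t) + exp(t)]

Strategy: write A = P · J · P⁻¹ where J is a Jordan canonical form, so e^{tA} = P · e^{tJ} · P⁻¹, and e^{tJ} can be computed block-by-block.

A has Jordan form
J =
  [1, 1, 0]
  [0, 1, 0]
  [0, 0, 1]
(up to reordering of blocks).

Per-block formulas:
  For a 1×1 block at λ = 1: exp(t · [1]) = [e^(1t)].
  For a 2×2 Jordan block J_2(1): exp(t · J_2(1)) = e^(1t)·(I + t·N), where N is the 2×2 nilpotent shift.

After assembling e^{tJ} and conjugating by P, we get:

e^{tA} =
  [-4*t*exp(t) + exp(t), t*exp(t), -2*t*exp(t)]
  [-8*t*exp(t), 2*t*exp(t) + exp(t), -4*t*exp(t)]
  [4*t*exp(t), -t*exp(t), 2*t*exp(t) + exp(t)]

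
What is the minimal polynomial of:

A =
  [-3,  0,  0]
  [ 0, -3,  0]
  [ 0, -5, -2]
x^2 + 5*x + 6

The characteristic polynomial is χ_A(x) = (x + 2)*(x + 3)^2, so the eigenvalues are known. The minimal polynomial is
  m_A(x) = Π_λ (x − λ)^{k_λ}
where k_λ is the size of the *largest* Jordan block for λ (equivalently, the smallest k with (A − λI)^k v = 0 for every generalised eigenvector v of λ).

  λ = -3: largest Jordan block has size 1, contributing (x + 3)
  λ = -2: largest Jordan block has size 1, contributing (x + 2)

So m_A(x) = (x + 2)*(x + 3) = x^2 + 5*x + 6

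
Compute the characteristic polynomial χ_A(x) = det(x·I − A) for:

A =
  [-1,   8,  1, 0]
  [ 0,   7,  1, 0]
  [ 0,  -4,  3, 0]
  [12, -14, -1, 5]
x^4 - 14*x^3 + 60*x^2 - 50*x - 125

Expanding det(x·I − A) (e.g. by cofactor expansion or by noting that A is similar to its Jordan form J, which has the same characteristic polynomial as A) gives
  χ_A(x) = x^4 - 14*x^3 + 60*x^2 - 50*x - 125
which factors as (x - 5)^3*(x + 1). The eigenvalues (with algebraic multiplicities) are λ = -1 with multiplicity 1, λ = 5 with multiplicity 3.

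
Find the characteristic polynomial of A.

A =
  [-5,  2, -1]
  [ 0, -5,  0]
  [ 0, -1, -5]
x^3 + 15*x^2 + 75*x + 125

Expanding det(x·I − A) (e.g. by cofactor expansion or by noting that A is similar to its Jordan form J, which has the same characteristic polynomial as A) gives
  χ_A(x) = x^3 + 15*x^2 + 75*x + 125
which factors as (x + 5)^3. The eigenvalues (with algebraic multiplicities) are λ = -5 with multiplicity 3.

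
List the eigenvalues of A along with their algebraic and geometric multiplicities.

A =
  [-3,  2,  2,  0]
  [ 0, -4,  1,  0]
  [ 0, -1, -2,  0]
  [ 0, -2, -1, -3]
λ = -3: alg = 4, geom = 2

Step 1 — factor the characteristic polynomial to read off the algebraic multiplicities:
  χ_A(x) = (x + 3)^4

Step 2 — compute geometric multiplicities via the rank-nullity identity g(λ) = n − rank(A − λI):
  rank(A − (-3)·I) = 2, so dim ker(A − (-3)·I) = n − 2 = 2

Summary:
  λ = -3: algebraic multiplicity = 4, geometric multiplicity = 2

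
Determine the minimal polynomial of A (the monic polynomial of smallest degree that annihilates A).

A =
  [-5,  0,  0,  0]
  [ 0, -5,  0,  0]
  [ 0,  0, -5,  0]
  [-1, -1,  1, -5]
x^2 + 10*x + 25

The characteristic polynomial is χ_A(x) = (x + 5)^4, so the eigenvalues are known. The minimal polynomial is
  m_A(x) = Π_λ (x − λ)^{k_λ}
where k_λ is the size of the *largest* Jordan block for λ (equivalently, the smallest k with (A − λI)^k v = 0 for every generalised eigenvector v of λ).

  λ = -5: largest Jordan block has size 2, contributing (x + 5)^2

So m_A(x) = (x + 5)^2 = x^2 + 10*x + 25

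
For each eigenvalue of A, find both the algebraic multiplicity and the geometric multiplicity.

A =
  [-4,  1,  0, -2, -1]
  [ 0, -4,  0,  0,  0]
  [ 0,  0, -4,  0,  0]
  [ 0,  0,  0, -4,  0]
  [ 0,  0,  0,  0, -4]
λ = -4: alg = 5, geom = 4

Step 1 — factor the characteristic polynomial to read off the algebraic multiplicities:
  χ_A(x) = (x + 4)^5

Step 2 — compute geometric multiplicities via the rank-nullity identity g(λ) = n − rank(A − λI):
  rank(A − (-4)·I) = 1, so dim ker(A − (-4)·I) = n − 1 = 4

Summary:
  λ = -4: algebraic multiplicity = 5, geometric multiplicity = 4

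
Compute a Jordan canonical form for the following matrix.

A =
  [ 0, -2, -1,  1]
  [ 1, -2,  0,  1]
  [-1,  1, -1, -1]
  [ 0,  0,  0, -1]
J_3(-1) ⊕ J_1(-1)

The characteristic polynomial is
  det(x·I − A) = x^4 + 4*x^3 + 6*x^2 + 4*x + 1 = (x + 1)^4

Eigenvalues and multiplicities (the geometric multiplicity of λ is n − rank(A − λI), which equals the number of Jordan blocks for λ):
  λ = -1: algebraic multiplicity = 4, geometric multiplicity = 2

Determining the block sizes for each eigenvalue:
  λ = -1: with am = 4 and gm = 2, the partition is not yet determined (e.g. several partitions of 4 into 2 parts exist). Let N = A − (-1)·I. Computing rank(N^1) = 2, rank(N^2) = 1, rank(N^3) = 0; the number of blocks of size ≥ j is rank(N^{j−1}) − rank(N^j), giving [2, 1, 1]. So we have 1 block(s) of size 3, 1 block(s) of size 1 → block sizes [3, 1]

Assembling the blocks gives a Jordan form
J =
  [-1,  1,  0,  0]
  [ 0, -1,  1,  0]
  [ 0,  0, -1,  0]
  [ 0,  0,  0, -1]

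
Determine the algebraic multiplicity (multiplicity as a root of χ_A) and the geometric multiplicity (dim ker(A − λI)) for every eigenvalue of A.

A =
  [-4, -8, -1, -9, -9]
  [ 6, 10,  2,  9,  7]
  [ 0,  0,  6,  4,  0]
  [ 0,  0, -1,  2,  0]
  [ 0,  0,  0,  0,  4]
λ = 2: alg = 1, geom = 1; λ = 4: alg = 4, geom = 2

Step 1 — factor the characteristic polynomial to read off the algebraic multiplicities:
  χ_A(x) = (x - 4)^4*(x - 2)

Step 2 — compute geometric multiplicities via the rank-nullity identity g(λ) = n − rank(A − λI):
  rank(A − (2)·I) = 4, so dim ker(A − (2)·I) = n − 4 = 1
  rank(A − (4)·I) = 3, so dim ker(A − (4)·I) = n − 3 = 2

Summary:
  λ = 2: algebraic multiplicity = 1, geometric multiplicity = 1
  λ = 4: algebraic multiplicity = 4, geometric multiplicity = 2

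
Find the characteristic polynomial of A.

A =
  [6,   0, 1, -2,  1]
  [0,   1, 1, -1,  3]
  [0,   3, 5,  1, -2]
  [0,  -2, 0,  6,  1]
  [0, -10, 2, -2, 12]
x^5 - 30*x^4 + 360*x^3 - 2160*x^2 + 6480*x - 7776

Expanding det(x·I − A) (e.g. by cofactor expansion or by noting that A is similar to its Jordan form J, which has the same characteristic polynomial as A) gives
  χ_A(x) = x^5 - 30*x^4 + 360*x^3 - 2160*x^2 + 6480*x - 7776
which factors as (x - 6)^5. The eigenvalues (with algebraic multiplicities) are λ = 6 with multiplicity 5.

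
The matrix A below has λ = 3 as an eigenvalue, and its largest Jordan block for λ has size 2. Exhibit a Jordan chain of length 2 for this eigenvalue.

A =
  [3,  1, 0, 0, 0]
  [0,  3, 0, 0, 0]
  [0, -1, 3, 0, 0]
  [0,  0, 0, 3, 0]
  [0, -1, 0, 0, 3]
A Jordan chain for λ = 3 of length 2:
v_1 = (1, 0, -1, 0, -1)ᵀ
v_2 = (0, 1, 0, 0, 0)ᵀ

Let N = A − (3)·I. We want v_2 with N^2 v_2 = 0 but N^1 v_2 ≠ 0; then v_{j-1} := N · v_j for j = 2, …, 2.

Pick v_2 = (0, 1, 0, 0, 0)ᵀ.
Then v_1 = N · v_2 = (1, 0, -1, 0, -1)ᵀ.

Sanity check: (A − (3)·I) v_1 = (0, 0, 0, 0, 0)ᵀ = 0. ✓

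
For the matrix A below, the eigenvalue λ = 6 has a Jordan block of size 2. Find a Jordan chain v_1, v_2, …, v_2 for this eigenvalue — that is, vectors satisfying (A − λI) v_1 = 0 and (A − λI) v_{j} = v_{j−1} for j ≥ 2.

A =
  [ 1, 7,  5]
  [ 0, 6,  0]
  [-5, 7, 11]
A Jordan chain for λ = 6 of length 2:
v_1 = (-5, 0, -5)ᵀ
v_2 = (1, 0, 0)ᵀ

Let N = A − (6)·I. We want v_2 with N^2 v_2 = 0 but N^1 v_2 ≠ 0; then v_{j-1} := N · v_j for j = 2, …, 2.

Pick v_2 = (1, 0, 0)ᵀ.
Then v_1 = N · v_2 = (-5, 0, -5)ᵀ.

Sanity check: (A − (6)·I) v_1 = (0, 0, 0)ᵀ = 0. ✓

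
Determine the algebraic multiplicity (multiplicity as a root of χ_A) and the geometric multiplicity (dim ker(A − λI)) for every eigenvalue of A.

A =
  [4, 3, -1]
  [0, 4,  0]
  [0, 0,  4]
λ = 4: alg = 3, geom = 2

Step 1 — factor the characteristic polynomial to read off the algebraic multiplicities:
  χ_A(x) = (x - 4)^3

Step 2 — compute geometric multiplicities via the rank-nullity identity g(λ) = n − rank(A − λI):
  rank(A − (4)·I) = 1, so dim ker(A − (4)·I) = n − 1 = 2

Summary:
  λ = 4: algebraic multiplicity = 3, geometric multiplicity = 2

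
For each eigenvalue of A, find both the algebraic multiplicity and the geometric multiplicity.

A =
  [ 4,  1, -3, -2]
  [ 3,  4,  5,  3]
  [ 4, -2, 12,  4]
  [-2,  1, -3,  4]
λ = 6: alg = 4, geom = 2

Step 1 — factor the characteristic polynomial to read off the algebraic multiplicities:
  χ_A(x) = (x - 6)^4

Step 2 — compute geometric multiplicities via the rank-nullity identity g(λ) = n − rank(A − λI):
  rank(A − (6)·I) = 2, so dim ker(A − (6)·I) = n − 2 = 2

Summary:
  λ = 6: algebraic multiplicity = 4, geometric multiplicity = 2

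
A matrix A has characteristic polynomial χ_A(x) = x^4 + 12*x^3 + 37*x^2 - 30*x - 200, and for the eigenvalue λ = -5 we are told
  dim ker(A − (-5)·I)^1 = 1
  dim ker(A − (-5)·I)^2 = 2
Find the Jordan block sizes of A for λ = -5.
Block sizes for λ = -5: [2]

From the dimensions of kernels of powers, the number of Jordan blocks of size at least j is d_j − d_{j−1} where d_j = dim ker(N^j) (with d_0 = 0). Computing the differences gives [1, 1].
The number of blocks of size exactly k is (#blocks of size ≥ k) − (#blocks of size ≥ k + 1), so the partition is: 1 block(s) of size 2.
In nonincreasing order the block sizes are [2].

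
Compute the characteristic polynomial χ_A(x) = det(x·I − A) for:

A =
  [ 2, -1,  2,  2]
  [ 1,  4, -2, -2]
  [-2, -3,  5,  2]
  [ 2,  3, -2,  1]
x^4 - 12*x^3 + 54*x^2 - 108*x + 81

Expanding det(x·I − A) (e.g. by cofactor expansion or by noting that A is similar to its Jordan form J, which has the same characteristic polynomial as A) gives
  χ_A(x) = x^4 - 12*x^3 + 54*x^2 - 108*x + 81
which factors as (x - 3)^4. The eigenvalues (with algebraic multiplicities) are λ = 3 with multiplicity 4.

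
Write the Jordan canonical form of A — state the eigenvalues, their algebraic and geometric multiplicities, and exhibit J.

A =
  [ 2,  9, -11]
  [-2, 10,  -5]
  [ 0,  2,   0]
J_3(4)

The characteristic polynomial is
  det(x·I − A) = x^3 - 12*x^2 + 48*x - 64 = (x - 4)^3

Eigenvalues and multiplicities (the geometric multiplicity of λ is n − rank(A − λI), which equals the number of Jordan blocks for λ):
  λ = 4: algebraic multiplicity = 3, geometric multiplicity = 1

Determining the block sizes for each eigenvalue:
  λ = 4: one block (gm = 1), so the single block has size am = 3 → block sizes [3]

Assembling the blocks gives a Jordan form
J =
  [4, 1, 0]
  [0, 4, 1]
  [0, 0, 4]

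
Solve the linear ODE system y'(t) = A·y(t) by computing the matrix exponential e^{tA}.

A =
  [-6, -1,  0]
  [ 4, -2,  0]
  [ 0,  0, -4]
e^{tA} =
  [-2*t*exp(-4*t) + exp(-4*t), -t*exp(-4*t), 0]
  [4*t*exp(-4*t), 2*t*exp(-4*t) + exp(-4*t), 0]
  [0, 0, exp(-4*t)]

Strategy: write A = P · J · P⁻¹ where J is a Jordan canonical form, so e^{tA} = P · e^{tJ} · P⁻¹, and e^{tJ} can be computed block-by-block.

A has Jordan form
J =
  [-4,  1,  0]
  [ 0, -4,  0]
  [ 0,  0, -4]
(up to reordering of blocks).

Per-block formulas:
  For a 2×2 Jordan block J_2(-4): exp(t · J_2(-4)) = e^(-4t)·(I + t·N), where N is the 2×2 nilpotent shift.
  For a 1×1 block at λ = -4: exp(t · [-4]) = [e^(-4t)].

After assembling e^{tJ} and conjugating by P, we get:

e^{tA} =
  [-2*t*exp(-4*t) + exp(-4*t), -t*exp(-4*t), 0]
  [4*t*exp(-4*t), 2*t*exp(-4*t) + exp(-4*t), 0]
  [0, 0, exp(-4*t)]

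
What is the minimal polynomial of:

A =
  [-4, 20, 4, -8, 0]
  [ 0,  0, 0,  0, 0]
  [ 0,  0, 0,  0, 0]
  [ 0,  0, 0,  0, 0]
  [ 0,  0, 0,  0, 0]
x^2 + 4*x

The characteristic polynomial is χ_A(x) = x^4*(x + 4), so the eigenvalues are known. The minimal polynomial is
  m_A(x) = Π_λ (x − λ)^{k_λ}
where k_λ is the size of the *largest* Jordan block for λ (equivalently, the smallest k with (A − λI)^k v = 0 for every generalised eigenvector v of λ).

  λ = -4: largest Jordan block has size 1, contributing (x + 4)
  λ = 0: largest Jordan block has size 1, contributing (x − 0)

So m_A(x) = x*(x + 4) = x^2 + 4*x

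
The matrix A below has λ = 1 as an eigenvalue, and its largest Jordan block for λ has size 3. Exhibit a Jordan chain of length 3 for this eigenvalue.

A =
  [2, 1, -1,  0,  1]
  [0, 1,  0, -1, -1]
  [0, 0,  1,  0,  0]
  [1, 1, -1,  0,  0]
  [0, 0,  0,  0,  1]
A Jordan chain for λ = 1 of length 3:
v_1 = (1, -1, 0, 0, 0)ᵀ
v_2 = (1, 0, 0, 1, 0)ᵀ
v_3 = (1, 0, 0, 0, 0)ᵀ

Let N = A − (1)·I. We want v_3 with N^3 v_3 = 0 but N^2 v_3 ≠ 0; then v_{j-1} := N · v_j for j = 3, …, 2.

Pick v_3 = (1, 0, 0, 0, 0)ᵀ.
Then v_2 = N · v_3 = (1, 0, 0, 1, 0)ᵀ.
Then v_1 = N · v_2 = (1, -1, 0, 0, 0)ᵀ.

Sanity check: (A − (1)·I) v_1 = (0, 0, 0, 0, 0)ᵀ = 0. ✓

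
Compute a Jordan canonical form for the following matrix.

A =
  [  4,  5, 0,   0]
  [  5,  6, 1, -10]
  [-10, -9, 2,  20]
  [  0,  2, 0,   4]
J_3(4) ⊕ J_1(4)

The characteristic polynomial is
  det(x·I − A) = x^4 - 16*x^3 + 96*x^2 - 256*x + 256 = (x - 4)^4

Eigenvalues and multiplicities (the geometric multiplicity of λ is n − rank(A − λI), which equals the number of Jordan blocks for λ):
  λ = 4: algebraic multiplicity = 4, geometric multiplicity = 2

Determining the block sizes for each eigenvalue:
  λ = 4: with am = 4 and gm = 2, the partition is not yet determined (e.g. several partitions of 4 into 2 parts exist). Let N = A − (4)·I. Computing rank(N^1) = 2, rank(N^2) = 1, rank(N^3) = 0; the number of blocks of size ≥ j is rank(N^{j−1}) − rank(N^j), giving [2, 1, 1]. So we have 1 block(s) of size 3, 1 block(s) of size 1 → block sizes [3, 1]

Assembling the blocks gives a Jordan form
J =
  [4, 1, 0, 0]
  [0, 4, 1, 0]
  [0, 0, 4, 0]
  [0, 0, 0, 4]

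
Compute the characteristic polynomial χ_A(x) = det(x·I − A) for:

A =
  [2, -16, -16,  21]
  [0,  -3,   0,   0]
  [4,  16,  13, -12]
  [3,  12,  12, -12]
x^4 - 18*x^2 + 81

Expanding det(x·I − A) (e.g. by cofactor expansion or by noting that A is similar to its Jordan form J, which has the same characteristic polynomial as A) gives
  χ_A(x) = x^4 - 18*x^2 + 81
which factors as (x - 3)^2*(x + 3)^2. The eigenvalues (with algebraic multiplicities) are λ = -3 with multiplicity 2, λ = 3 with multiplicity 2.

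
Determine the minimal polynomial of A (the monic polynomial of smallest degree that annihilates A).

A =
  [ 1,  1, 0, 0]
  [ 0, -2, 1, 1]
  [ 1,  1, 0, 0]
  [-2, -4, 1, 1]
x^3

The characteristic polynomial is χ_A(x) = x^4, so the eigenvalues are known. The minimal polynomial is
  m_A(x) = Π_λ (x − λ)^{k_λ}
where k_λ is the size of the *largest* Jordan block for λ (equivalently, the smallest k with (A − λI)^k v = 0 for every generalised eigenvector v of λ).

  λ = 0: largest Jordan block has size 3, contributing (x − 0)^3

So m_A(x) = x^3 = x^3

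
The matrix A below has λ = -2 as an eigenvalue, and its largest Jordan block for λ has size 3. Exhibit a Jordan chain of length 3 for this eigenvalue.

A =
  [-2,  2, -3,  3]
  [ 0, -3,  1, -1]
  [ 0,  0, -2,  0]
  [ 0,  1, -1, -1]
A Jordan chain for λ = -2 of length 3:
v_1 = (1, 0, 0, 0)ᵀ
v_2 = (2, -1, 0, 1)ᵀ
v_3 = (0, 1, 0, 0)ᵀ

Let N = A − (-2)·I. We want v_3 with N^3 v_3 = 0 but N^2 v_3 ≠ 0; then v_{j-1} := N · v_j for j = 3, …, 2.

Pick v_3 = (0, 1, 0, 0)ᵀ.
Then v_2 = N · v_3 = (2, -1, 0, 1)ᵀ.
Then v_1 = N · v_2 = (1, 0, 0, 0)ᵀ.

Sanity check: (A − (-2)·I) v_1 = (0, 0, 0, 0)ᵀ = 0. ✓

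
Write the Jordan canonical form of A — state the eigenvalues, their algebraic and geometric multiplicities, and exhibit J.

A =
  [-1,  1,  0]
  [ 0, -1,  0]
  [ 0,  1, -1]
J_2(-1) ⊕ J_1(-1)

The characteristic polynomial is
  det(x·I − A) = x^3 + 3*x^2 + 3*x + 1 = (x + 1)^3

Eigenvalues and multiplicities (the geometric multiplicity of λ is n − rank(A − λI), which equals the number of Jordan blocks for λ):
  λ = -1: algebraic multiplicity = 3, geometric multiplicity = 2

Determining the block sizes for each eigenvalue:
  λ = -1: 2 blocks summing to 3 forces exactly one block of size 2 and the rest size 1 → block sizes [2, 1]

Assembling the blocks gives a Jordan form
J =
  [-1,  1,  0]
  [ 0, -1,  0]
  [ 0,  0, -1]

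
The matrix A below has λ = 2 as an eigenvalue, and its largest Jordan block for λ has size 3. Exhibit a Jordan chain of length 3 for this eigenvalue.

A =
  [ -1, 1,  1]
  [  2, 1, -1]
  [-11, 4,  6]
A Jordan chain for λ = 2 of length 3:
v_1 = (0, 3, -3)ᵀ
v_2 = (-3, 2, -11)ᵀ
v_3 = (1, 0, 0)ᵀ

Let N = A − (2)·I. We want v_3 with N^3 v_3 = 0 but N^2 v_3 ≠ 0; then v_{j-1} := N · v_j for j = 3, …, 2.

Pick v_3 = (1, 0, 0)ᵀ.
Then v_2 = N · v_3 = (-3, 2, -11)ᵀ.
Then v_1 = N · v_2 = (0, 3, -3)ᵀ.

Sanity check: (A − (2)·I) v_1 = (0, 0, 0)ᵀ = 0. ✓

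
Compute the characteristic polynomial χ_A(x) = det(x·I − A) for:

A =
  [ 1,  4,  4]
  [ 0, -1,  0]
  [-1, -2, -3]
x^3 + 3*x^2 + 3*x + 1

Expanding det(x·I − A) (e.g. by cofactor expansion or by noting that A is similar to its Jordan form J, which has the same characteristic polynomial as A) gives
  χ_A(x) = x^3 + 3*x^2 + 3*x + 1
which factors as (x + 1)^3. The eigenvalues (with algebraic multiplicities) are λ = -1 with multiplicity 3.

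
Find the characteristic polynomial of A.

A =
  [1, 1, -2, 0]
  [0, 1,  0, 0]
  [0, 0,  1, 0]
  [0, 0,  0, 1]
x^4 - 4*x^3 + 6*x^2 - 4*x + 1

Expanding det(x·I − A) (e.g. by cofactor expansion or by noting that A is similar to its Jordan form J, which has the same characteristic polynomial as A) gives
  χ_A(x) = x^4 - 4*x^3 + 6*x^2 - 4*x + 1
which factors as (x - 1)^4. The eigenvalues (with algebraic multiplicities) are λ = 1 with multiplicity 4.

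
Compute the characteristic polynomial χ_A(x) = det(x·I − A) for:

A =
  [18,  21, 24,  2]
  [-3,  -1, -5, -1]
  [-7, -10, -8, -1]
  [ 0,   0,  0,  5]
x^4 - 14*x^3 + 72*x^2 - 162*x + 135

Expanding det(x·I − A) (e.g. by cofactor expansion or by noting that A is similar to its Jordan form J, which has the same characteristic polynomial as A) gives
  χ_A(x) = x^4 - 14*x^3 + 72*x^2 - 162*x + 135
which factors as (x - 5)*(x - 3)^3. The eigenvalues (with algebraic multiplicities) are λ = 3 with multiplicity 3, λ = 5 with multiplicity 1.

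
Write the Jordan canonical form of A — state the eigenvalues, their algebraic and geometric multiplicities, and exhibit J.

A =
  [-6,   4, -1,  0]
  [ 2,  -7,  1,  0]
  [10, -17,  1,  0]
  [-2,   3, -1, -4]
J_3(-4) ⊕ J_1(-4)

The characteristic polynomial is
  det(x·I − A) = x^4 + 16*x^3 + 96*x^2 + 256*x + 256 = (x + 4)^4

Eigenvalues and multiplicities (the geometric multiplicity of λ is n − rank(A − λI), which equals the number of Jordan blocks for λ):
  λ = -4: algebraic multiplicity = 4, geometric multiplicity = 2

Determining the block sizes for each eigenvalue:
  λ = -4: with am = 4 and gm = 2, the partition is not yet determined (e.g. several partitions of 4 into 2 parts exist). Let N = A − (-4)·I. Computing rank(N^1) = 2, rank(N^2) = 1, rank(N^3) = 0; the number of blocks of size ≥ j is rank(N^{j−1}) − rank(N^j), giving [2, 1, 1]. So we have 1 block(s) of size 3, 1 block(s) of size 1 → block sizes [3, 1]

Assembling the blocks gives a Jordan form
J =
  [-4,  1,  0,  0]
  [ 0, -4,  1,  0]
  [ 0,  0, -4,  0]
  [ 0,  0,  0, -4]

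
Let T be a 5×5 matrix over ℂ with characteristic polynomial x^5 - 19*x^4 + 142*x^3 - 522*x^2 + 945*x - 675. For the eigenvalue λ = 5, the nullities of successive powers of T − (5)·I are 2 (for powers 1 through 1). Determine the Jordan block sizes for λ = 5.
Block sizes for λ = 5: [1, 1]

From the dimensions of kernels of powers, the number of Jordan blocks of size at least j is d_j − d_{j−1} where d_j = dim ker(N^j) (with d_0 = 0). Computing the differences gives [2].
The number of blocks of size exactly k is (#blocks of size ≥ k) − (#blocks of size ≥ k + 1), so the partition is: 2 block(s) of size 1.
In nonincreasing order the block sizes are [1, 1].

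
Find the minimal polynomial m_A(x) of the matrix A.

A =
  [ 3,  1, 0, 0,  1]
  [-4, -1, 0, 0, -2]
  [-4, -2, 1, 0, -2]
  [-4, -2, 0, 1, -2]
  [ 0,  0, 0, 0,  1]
x^2 - 2*x + 1

The characteristic polynomial is χ_A(x) = (x - 1)^5, so the eigenvalues are known. The minimal polynomial is
  m_A(x) = Π_λ (x − λ)^{k_λ}
where k_λ is the size of the *largest* Jordan block for λ (equivalently, the smallest k with (A − λI)^k v = 0 for every generalised eigenvector v of λ).

  λ = 1: largest Jordan block has size 2, contributing (x − 1)^2

So m_A(x) = (x - 1)^2 = x^2 - 2*x + 1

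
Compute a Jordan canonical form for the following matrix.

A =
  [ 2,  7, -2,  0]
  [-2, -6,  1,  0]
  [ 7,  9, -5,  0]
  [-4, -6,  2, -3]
J_3(-3) ⊕ J_1(-3)

The characteristic polynomial is
  det(x·I − A) = x^4 + 12*x^3 + 54*x^2 + 108*x + 81 = (x + 3)^4

Eigenvalues and multiplicities (the geometric multiplicity of λ is n − rank(A − λI), which equals the number of Jordan blocks for λ):
  λ = -3: algebraic multiplicity = 4, geometric multiplicity = 2

Determining the block sizes for each eigenvalue:
  λ = -3: with am = 4 and gm = 2, the partition is not yet determined (e.g. several partitions of 4 into 2 parts exist). Let N = A − (-3)·I. Computing rank(N^1) = 2, rank(N^2) = 1, rank(N^3) = 0; the number of blocks of size ≥ j is rank(N^{j−1}) − rank(N^j), giving [2, 1, 1]. So we have 1 block(s) of size 3, 1 block(s) of size 1 → block sizes [3, 1]

Assembling the blocks gives a Jordan form
J =
  [-3,  1,  0,  0]
  [ 0, -3,  1,  0]
  [ 0,  0, -3,  0]
  [ 0,  0,  0, -3]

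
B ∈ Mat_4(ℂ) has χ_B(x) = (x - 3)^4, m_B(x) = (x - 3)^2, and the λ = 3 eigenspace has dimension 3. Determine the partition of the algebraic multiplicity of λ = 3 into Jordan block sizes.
Block sizes for λ = 3: [2, 1, 1]

Step 1 — from the characteristic polynomial, algebraic multiplicity of λ = 3 is 4. From dim ker(B − (3)·I) = 3, there are exactly 3 Jordan blocks for λ = 3.
Step 2 — from the minimal polynomial, the factor (x − 3)^2 tells us the largest block for λ = 3 has size 2.
Step 3 — with total size 4, 3 blocks, and largest block 2, the block sizes (in nonincreasing order) are [2, 1, 1].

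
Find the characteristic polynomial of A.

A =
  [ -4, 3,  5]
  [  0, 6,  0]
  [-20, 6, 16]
x^3 - 18*x^2 + 108*x - 216

Expanding det(x·I − A) (e.g. by cofactor expansion or by noting that A is similar to its Jordan form J, which has the same characteristic polynomial as A) gives
  χ_A(x) = x^3 - 18*x^2 + 108*x - 216
which factors as (x - 6)^3. The eigenvalues (with algebraic multiplicities) are λ = 6 with multiplicity 3.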